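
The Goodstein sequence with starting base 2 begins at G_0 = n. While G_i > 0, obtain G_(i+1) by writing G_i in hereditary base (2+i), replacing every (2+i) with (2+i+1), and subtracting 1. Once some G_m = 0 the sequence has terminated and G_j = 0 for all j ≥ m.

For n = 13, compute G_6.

134219479

(0) 13|_2 = 2^(2 + 1) + 2^2 + 1 ↦ 3^(3 + 1) + 3^3 + 1|_3 = 109 ⇒ 108
(1) 108|_3 = 3^(3 + 1) + 3^3 ↦ 4^(4 + 1) + 4^4|_4 = 1280 ⇒ 1279
(2) 1279|_4 = 4^(4 + 1) + 3·4^3 + 3·4^2 + 3·4 + 3 ↦ 5^(5 + 1) + 3·5^3 + 3·5^2 + 3·5 + 3|_5 = 16093 ⇒ 16092
(3) 16092|_5 = 5^(5 + 1) + 3·5^3 + 3·5^2 + 3·5 + 2 ↦ 6^(6 + 1) + 3·6^3 + 3·6^2 + 3·6 + 2|_6 = 280712 ⇒ 280711
(4) 280711|_6 = 6^(6 + 1) + 3·6^3 + 3·6^2 + 3·6 + 1 ↦ 7^(7 + 1) + 3·7^3 + 3·7^2 + 3·7 + 1|_7 = 5765999 ⇒ 5765998
(5) 5765998|_7 = 7^(7 + 1) + 3·7^3 + 3·7^2 + 3·7 ↦ 8^(8 + 1) + 3·8^3 + 3·8^2 + 3·8|_8 = 134219480 ⇒ 134219479
(6) 134219479|_8 = 8^(8 + 1) + 3·8^3 + 3·8^2 + 2·8 + 7 ↦ 9^(9 + 1) + 3·9^3 + 3·9^2 + 2·9 + 7|_9 = 3486786856 ⇒ 3486786855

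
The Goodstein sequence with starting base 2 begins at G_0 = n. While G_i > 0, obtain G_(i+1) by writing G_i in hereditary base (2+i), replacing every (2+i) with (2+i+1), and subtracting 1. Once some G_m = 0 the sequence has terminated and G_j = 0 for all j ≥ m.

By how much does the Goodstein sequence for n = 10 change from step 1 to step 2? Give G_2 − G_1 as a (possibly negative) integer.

i=0: 10 = 2^(2 + 1) + 2 (b=2); 2→3: 3^(3 + 1) + 3 = 84; 84−1 = 83
i=1: 83 = 3^(3 + 1) + 2 (b=3); 3→4: 4^(4 + 1) + 2 = 1026; 1026−1 = 1025

942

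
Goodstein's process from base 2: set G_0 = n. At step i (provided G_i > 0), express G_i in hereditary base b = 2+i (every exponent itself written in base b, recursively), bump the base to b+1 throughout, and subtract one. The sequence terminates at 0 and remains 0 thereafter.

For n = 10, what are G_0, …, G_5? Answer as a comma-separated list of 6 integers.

10 —HB2→ 2^(2 + 1) + 2 —bump→ 3^(3 + 1) + 3 = 84 —(−1)→ 83
83 —HB3→ 3^(3 + 1) + 2 —bump→ 4^(4 + 1) + 2 = 1026 —(−1)→ 1025
1025 —HB4→ 4^(4 + 1) + 1 —bump→ 5^(5 + 1) + 1 = 15626 —(−1)→ 15625
15625 —HB5→ 5^(5 + 1) —bump→ 6^(6 + 1) = 279936 —(−1)→ 279935
279935 —HB6→ 5·6^6 + 5·6^5 + 5·6^4 + 5·6^3 + 5·6^2 + 5·6 + 5 —bump→ 5·7^7 + 5·7^5 + 5·7^4 + 5·7^3 + 5·7^2 + 5·7 + 5 = 4215755 —(−1)→ 4215754

10, 83, 1025, 15625, 279935, 4215754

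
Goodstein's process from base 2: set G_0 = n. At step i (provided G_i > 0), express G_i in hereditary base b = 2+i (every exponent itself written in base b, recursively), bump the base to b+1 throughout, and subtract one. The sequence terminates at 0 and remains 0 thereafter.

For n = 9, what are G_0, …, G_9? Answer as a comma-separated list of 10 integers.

G_0=9  [base 2] 2^(2 + 1) + 1  →[2↦3]→  3^(3 + 1) + 1 = 82  −1 ⇒ G_1=81
G_1=81  [base 3] 3^(3 + 1)  →[3↦4]→  4^(4 + 1) = 1024  −1 ⇒ G_2=1023
G_2=1023  [base 4] 3·4^4 + 3·4^3 + 3·4^2 + 3·4 + 3  →[4↦5]→  3·5^5 + 3·5^3 + 3·5^2 + 3·5 + 3 = 9843  −1 ⇒ G_3=9842
G_3=9842  [base 5] 3·5^5 + 3·5^3 + 3·5^2 + 3·5 + 2  →[5↦6]→  3·6^6 + 3·6^3 + 3·6^2 + 3·6 + 2 = 140744  −1 ⇒ G_4=140743
G_4=140743  [base 6] 3·6^6 + 3·6^3 + 3·6^2 + 3·6 + 1  →[6↦7]→  3·7^7 + 3·7^3 + 3·7^2 + 3·7 + 1 = 2471827  −1 ⇒ G_5=2471826
G_5=2471826  [base 7] 3·7^7 + 3·7^3 + 3·7^2 + 3·7  →[7↦8]→  3·8^8 + 3·8^3 + 3·8^2 + 3·8 = 50333400  −1 ⇒ G_6=50333399
G_6=50333399  [base 8] 3·8^8 + 3·8^3 + 3·8^2 + 2·8 + 7  →[8↦9]→  3·9^9 + 3·9^3 + 3·9^2 + 2·9 + 7 = 1162263922  −1 ⇒ G_7=1162263921
G_7=1162263921  [base 9] 3·9^9 + 3·9^3 + 3·9^2 + 2·9 + 6  →[9↦10]→  3·10^10 + 3·10^3 + 3·10^2 + 2·10 + 6 = 30000003326  −1 ⇒ G_8=30000003325
G_8=30000003325  [base 10] 3·10^10 + 3·10^3 + 3·10^2 + 2·10 + 5  →[10↦11]→  3·11^11 + 3·11^3 + 3·11^2 + 2·11 + 5 = 855935016216  −1 ⇒ G_9=855935016215

9, 81, 1023, 9842, 140743, 2471826, 50333399, 1162263921, 30000003325, 855935016215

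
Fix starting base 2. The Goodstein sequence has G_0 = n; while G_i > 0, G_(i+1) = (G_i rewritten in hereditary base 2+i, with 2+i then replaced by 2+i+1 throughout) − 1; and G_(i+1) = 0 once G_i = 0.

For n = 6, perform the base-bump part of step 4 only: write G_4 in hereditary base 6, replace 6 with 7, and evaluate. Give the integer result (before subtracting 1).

98040

(0) 6|_2 = 2^2 + 2 ↦ 3^3 + 3|_3 = 30 ⇒ 29
(1) 29|_3 = 3^3 + 2 ↦ 4^4 + 2|_4 = 258 ⇒ 257
(2) 257|_4 = 4^4 + 1 ↦ 5^5 + 1|_5 = 3126 ⇒ 3125
(3) 3125|_5 = 5^5 ↦ 6^6|_6 = 46656 ⇒ 46655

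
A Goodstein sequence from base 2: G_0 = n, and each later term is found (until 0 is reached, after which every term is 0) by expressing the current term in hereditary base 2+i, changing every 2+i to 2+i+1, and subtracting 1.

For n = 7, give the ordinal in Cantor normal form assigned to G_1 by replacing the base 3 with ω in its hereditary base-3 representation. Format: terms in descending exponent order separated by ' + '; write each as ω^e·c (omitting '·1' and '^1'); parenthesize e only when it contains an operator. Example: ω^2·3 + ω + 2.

(0) 7|_2 = 2^2 + 2 + 1 ↦ 3^3 + 3 + 1|_3 = 31 ⇒ 30
(1) 30|_3 = 3^3 + 3 ↦ 4^4 + 4|_4 = 260 ⇒ 259

ω^ω + ω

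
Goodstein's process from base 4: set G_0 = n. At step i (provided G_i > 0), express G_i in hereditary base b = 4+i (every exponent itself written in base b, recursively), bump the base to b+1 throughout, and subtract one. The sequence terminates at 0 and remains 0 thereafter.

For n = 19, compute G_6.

75

base 4: 19 = 4^2 + 3; at 5: 5^2 + 3 = 28; next = 27
base 5: 27 = 5^2 + 2; at 6: 6^2 + 2 = 38; next = 37
base 6: 37 = 6^2 + 1; at 7: 7^2 + 1 = 50; next = 49
base 7: 49 = 7^2; at 8: 8^2 = 64; next = 63
base 8: 63 = 7·8 + 7; at 9: 7·9 + 7 = 70; next = 69
base 9: 69 = 7·9 + 6; at 10: 7·10 + 6 = 76; next = 75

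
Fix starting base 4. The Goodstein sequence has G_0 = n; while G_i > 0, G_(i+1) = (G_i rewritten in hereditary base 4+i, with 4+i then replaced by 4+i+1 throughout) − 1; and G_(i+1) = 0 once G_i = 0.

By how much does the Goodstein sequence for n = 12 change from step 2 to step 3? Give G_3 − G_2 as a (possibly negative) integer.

i=0: 12 = 3·4 (b=4); 4→5: 3·5 = 15; 15−1 = 14
i=1: 14 = 2·5 + 4 (b=5); 5→6: 2·6 + 4 = 16; 16−1 = 15
i=2: 15 = 2·6 + 3 (b=6); 6→7: 2·7 + 3 = 17; 17−1 = 16

1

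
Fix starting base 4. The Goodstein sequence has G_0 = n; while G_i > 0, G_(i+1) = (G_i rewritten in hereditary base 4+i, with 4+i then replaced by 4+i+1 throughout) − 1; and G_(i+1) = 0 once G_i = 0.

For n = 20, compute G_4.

65

G_0 = 20. HB_4(20) = 4^2 + 4. Bump = 30. G_1 = 29.
G_1 = 29. HB_5(29) = 5^2 + 4. Bump = 40. G_2 = 39.
G_2 = 39. HB_6(39) = 6^2 + 3. Bump = 52. G_3 = 51.
G_3 = 51. HB_7(51) = 7^2 + 2. Bump = 66. G_4 = 65.
G_4 = 65. HB_8(65) = 8^2 + 1. Bump = 82. G_5 = 81.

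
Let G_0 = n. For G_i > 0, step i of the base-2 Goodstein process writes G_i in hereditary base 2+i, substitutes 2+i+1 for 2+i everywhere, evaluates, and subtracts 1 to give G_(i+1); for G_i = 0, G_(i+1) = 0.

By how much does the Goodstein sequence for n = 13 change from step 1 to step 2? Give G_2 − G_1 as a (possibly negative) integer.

(0) 13|_2 = 2^(2 + 1) + 2^2 + 1 ↦ 3^(3 + 1) + 3^3 + 1|_3 = 109 ⇒ 108
(1) 108|_3 = 3^(3 + 1) + 3^3 ↦ 4^(4 + 1) + 4^4|_4 = 1280 ⇒ 1279

1171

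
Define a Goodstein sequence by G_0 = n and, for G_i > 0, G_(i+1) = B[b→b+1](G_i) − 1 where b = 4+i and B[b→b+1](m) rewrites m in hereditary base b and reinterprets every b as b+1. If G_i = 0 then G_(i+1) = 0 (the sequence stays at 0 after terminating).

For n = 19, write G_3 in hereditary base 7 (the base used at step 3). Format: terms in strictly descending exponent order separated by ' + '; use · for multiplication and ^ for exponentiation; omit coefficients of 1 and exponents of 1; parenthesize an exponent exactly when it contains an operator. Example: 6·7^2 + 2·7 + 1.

7^2

i=0: 19 = 4^2 + 3 (b=4); 4→5: 5^2 + 3 = 28; 28−1 = 27
i=1: 27 = 5^2 + 2 (b=5); 5→6: 6^2 + 2 = 38; 38−1 = 37
i=2: 37 = 6^2 + 1 (b=6); 6→7: 7^2 + 1 = 50; 50−1 = 49
i=3: 49 = 7^2 (b=7); 7→8: 8^2 = 64; 64−1 = 63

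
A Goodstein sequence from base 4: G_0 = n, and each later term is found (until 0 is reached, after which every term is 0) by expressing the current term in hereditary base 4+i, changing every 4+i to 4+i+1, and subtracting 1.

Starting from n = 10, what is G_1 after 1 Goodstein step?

base 4: 10 = 2·4 + 2; at 5: 2·5 + 2 = 12; next = 11
base 5: 11 = 2·5 + 1; at 6: 2·6 + 1 = 13; next = 12

11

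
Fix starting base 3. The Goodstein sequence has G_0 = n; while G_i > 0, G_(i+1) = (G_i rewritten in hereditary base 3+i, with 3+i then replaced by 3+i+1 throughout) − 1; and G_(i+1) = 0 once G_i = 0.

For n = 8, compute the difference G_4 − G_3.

0

i=0: 8 = 2·3 + 2 (b=3); 3→4: 2·4 + 2 = 10; 10−1 = 9
i=1: 9 = 2·4 + 1 (b=4); 4→5: 2·5 + 1 = 11; 11−1 = 10
i=2: 10 = 2·5 (b=5); 5→6: 2·6 = 12; 12−1 = 11
i=3: 11 = 6 + 5 (b=6); 6→7: 7 + 5 = 12; 12−1 = 11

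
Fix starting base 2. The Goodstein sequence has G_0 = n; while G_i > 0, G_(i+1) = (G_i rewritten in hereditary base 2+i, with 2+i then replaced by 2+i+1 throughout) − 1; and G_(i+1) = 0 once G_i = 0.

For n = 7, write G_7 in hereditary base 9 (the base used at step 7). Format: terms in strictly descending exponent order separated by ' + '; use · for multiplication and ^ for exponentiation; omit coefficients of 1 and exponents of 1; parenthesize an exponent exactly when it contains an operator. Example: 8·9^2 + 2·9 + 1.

7·9^7 + 7·9^6 + 7·9^5 + 7·9^4 + 7·9^3 + 7·9^2 + 7·9 + 6

G_0 = 7. HB_2(7) = 2^2 + 2 + 1. Bump = 31. G_1 = 30.
G_1 = 30. HB_3(30) = 3^3 + 3. Bump = 260. G_2 = 259.
G_2 = 259. HB_4(259) = 4^4 + 3. Bump = 3128. G_3 = 3127.
G_3 = 3127. HB_5(3127) = 5^5 + 2. Bump = 46658. G_4 = 46657.
G_4 = 46657. HB_6(46657) = 6^6 + 1. Bump = 823544. G_5 = 823543.
G_5 = 823543. HB_7(823543) = 7^7. Bump = 16777216. G_6 = 16777215.
G_6 = 16777215. HB_8(16777215) = 7·8^7 + 7·8^6 + 7·8^5 + 7·8^4 + 7·8^3 + 7·8^2 + 7·8 + 7. Bump = 37665880. G_7 = 37665879.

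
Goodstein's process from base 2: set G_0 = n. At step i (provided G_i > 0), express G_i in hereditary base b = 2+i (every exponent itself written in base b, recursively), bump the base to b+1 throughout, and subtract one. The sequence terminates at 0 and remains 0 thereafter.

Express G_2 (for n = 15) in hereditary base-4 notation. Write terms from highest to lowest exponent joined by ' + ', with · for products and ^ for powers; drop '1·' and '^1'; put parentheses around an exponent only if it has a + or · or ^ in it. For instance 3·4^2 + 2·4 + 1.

15 —HB2→ 2^(2 + 1) + 2^2 + 2 + 1 —bump→ 3^(3 + 1) + 3^3 + 3 + 1 = 112 —(−1)→ 111
111 —HB3→ 3^(3 + 1) + 3^3 + 3 —bump→ 4^(4 + 1) + 4^4 + 4 = 1284 —(−1)→ 1283
1283 —HB4→ 4^(4 + 1) + 4^4 + 3 —bump→ 5^(5 + 1) + 5^5 + 3 = 18753 —(−1)→ 18752

4^(4 + 1) + 4^4 + 3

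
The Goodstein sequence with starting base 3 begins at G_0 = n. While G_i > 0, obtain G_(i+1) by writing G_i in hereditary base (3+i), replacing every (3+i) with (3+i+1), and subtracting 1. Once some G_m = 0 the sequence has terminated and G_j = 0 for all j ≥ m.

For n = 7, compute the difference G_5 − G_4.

0

G_0=7  [base 3] 2·3 + 1  →[3↦4]→  2·4 + 1 = 9  −1 ⇒ G_1=8
G_1=8  [base 4] 2·4  →[4↦5]→  2·5 = 10  −1 ⇒ G_2=9
G_2=9  [base 5] 5 + 4  →[5↦6]→  6 + 4 = 10  −1 ⇒ G_3=9
G_3=9  [base 6] 6 + 3  →[6↦7]→  7 + 3 = 10  −1 ⇒ G_4=9
G_4=9  [base 7] 7 + 2  →[7↦8]→  8 + 2 = 10  −1 ⇒ G_5=9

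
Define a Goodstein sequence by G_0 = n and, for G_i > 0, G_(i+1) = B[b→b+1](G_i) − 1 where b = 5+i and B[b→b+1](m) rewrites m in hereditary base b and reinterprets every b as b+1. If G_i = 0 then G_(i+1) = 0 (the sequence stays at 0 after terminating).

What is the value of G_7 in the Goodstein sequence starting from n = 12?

15

12 —HB5→ 2·5 + 2 —bump→ 2·6 + 2 = 14 —(−1)→ 13
13 —HB6→ 2·6 + 1 —bump→ 2·7 + 1 = 15 —(−1)→ 14
14 —HB7→ 2·7 —bump→ 2·8 = 16 —(−1)→ 15
15 —HB8→ 8 + 7 —bump→ 9 + 7 = 16 —(−1)→ 15
15 —HB9→ 9 + 6 —bump→ 10 + 6 = 16 —(−1)→ 15
15 —HB10→ 10 + 5 —bump→ 11 + 5 = 16 —(−1)→ 15
15 —HB11→ 11 + 4 —bump→ 12 + 4 = 16 —(−1)→ 15
15 —HB12→ 12 + 3 —bump→ 13 + 3 = 16 —(−1)→ 15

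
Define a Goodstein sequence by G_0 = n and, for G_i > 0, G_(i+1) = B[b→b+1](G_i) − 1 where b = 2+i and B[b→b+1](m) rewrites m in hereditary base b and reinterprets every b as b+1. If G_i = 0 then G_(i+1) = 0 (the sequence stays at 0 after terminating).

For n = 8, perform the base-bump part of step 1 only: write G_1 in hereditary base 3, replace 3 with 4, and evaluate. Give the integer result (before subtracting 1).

i=0: 8 = 2^(2 + 1) (b=2); 2→3: 3^(3 + 1) = 81; 81−1 = 80
i=1: 80 = 2·3^3 + 2·3^2 + 2·3 + 2 (b=3); 3→4: 2·4^4 + 2·4^2 + 2·4 + 2 = 554; 554−1 = 553

554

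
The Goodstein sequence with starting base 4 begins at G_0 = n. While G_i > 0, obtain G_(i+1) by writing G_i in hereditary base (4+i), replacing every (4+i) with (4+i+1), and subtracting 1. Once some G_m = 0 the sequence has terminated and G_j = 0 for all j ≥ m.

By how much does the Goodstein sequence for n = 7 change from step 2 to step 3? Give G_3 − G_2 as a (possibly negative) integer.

0

step 0: 7 = 4 + 3; sub 5 for 4: 5 + 3; = 8; G_1 = 8−1 = 7
step 1: 7 = 5 + 2; sub 6 for 5: 6 + 2; = 8; G_2 = 8−1 = 7
step 2: 7 = 6 + 1; sub 7 for 6: 7 + 1; = 8; G_3 = 8−1 = 7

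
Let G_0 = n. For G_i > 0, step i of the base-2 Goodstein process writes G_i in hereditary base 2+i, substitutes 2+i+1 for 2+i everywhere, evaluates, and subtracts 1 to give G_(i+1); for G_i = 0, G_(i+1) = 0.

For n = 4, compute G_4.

83

4 —HB2→ 2^2 —bump→ 3^3 = 27 —(−1)→ 26
26 —HB3→ 2·3^2 + 2·3 + 2 —bump→ 2·4^2 + 2·4 + 2 = 42 —(−1)→ 41
41 —HB4→ 2·4^2 + 2·4 + 1 —bump→ 2·5^2 + 2·5 + 1 = 61 —(−1)→ 60
60 —HB5→ 2·5^2 + 2·5 —bump→ 2·6^2 + 2·6 = 84 —(−1)→ 83
83 —HB6→ 2·6^2 + 6 + 5 —bump→ 2·7^2 + 7 + 5 = 110 —(−1)→ 109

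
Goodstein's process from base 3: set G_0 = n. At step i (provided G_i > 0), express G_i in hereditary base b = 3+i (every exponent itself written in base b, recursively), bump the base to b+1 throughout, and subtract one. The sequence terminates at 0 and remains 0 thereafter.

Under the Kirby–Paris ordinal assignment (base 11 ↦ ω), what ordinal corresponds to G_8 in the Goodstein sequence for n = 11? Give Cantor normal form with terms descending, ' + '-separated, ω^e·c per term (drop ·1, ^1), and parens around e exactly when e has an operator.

[0] 11 ≡ 3^2 + 2 (base 3). Lift 4: 18. −1: 17.
[1] 17 ≡ 4^2 + 1 (base 4). Lift 5: 26. −1: 25.
[2] 25 ≡ 5^2 (base 5). Lift 6: 36. −1: 35.
[3] 35 ≡ 5·6 + 5 (base 6). Lift 7: 40. −1: 39.
[4] 39 ≡ 5·7 + 4 (base 7). Lift 8: 44. −1: 43.
[5] 43 ≡ 5·8 + 3 (base 8). Lift 9: 48. −1: 47.
[6] 47 ≡ 5·9 + 2 (base 9). Lift 10: 52. −1: 51.
[7] 51 ≡ 5·10 + 1 (base 10). Lift 11: 56. −1: 55.

ω·5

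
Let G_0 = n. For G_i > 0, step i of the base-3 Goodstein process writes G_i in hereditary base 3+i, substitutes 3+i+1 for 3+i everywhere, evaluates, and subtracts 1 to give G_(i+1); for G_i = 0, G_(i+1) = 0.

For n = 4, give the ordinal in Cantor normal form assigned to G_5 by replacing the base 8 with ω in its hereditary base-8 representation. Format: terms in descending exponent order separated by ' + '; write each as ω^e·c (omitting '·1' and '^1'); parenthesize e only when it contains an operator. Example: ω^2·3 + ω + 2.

G_0 = 4. HB_3(4) = 3 + 1. Bump = 5. G_1 = 4.
G_1 = 4. HB_4(4) = 4. Bump = 5. G_2 = 4.
G_2 = 4. HB_5(4) = 4. Bump = 4. G_3 = 3.
G_3 = 3. HB_6(3) = 3. Bump = 3. G_4 = 2.
G_4 = 2. HB_7(2) = 2. Bump = 2. G_5 = 1.
G_5 = 1. HB_8(1) = 1. Bump = 1. G_6 = 0.

1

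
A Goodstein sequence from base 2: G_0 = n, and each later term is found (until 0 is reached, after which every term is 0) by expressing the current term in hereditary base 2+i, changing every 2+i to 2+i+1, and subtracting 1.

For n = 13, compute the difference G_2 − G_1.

base 2: 13 = 2^(2 + 1) + 2^2 + 1; at 3: 3^(3 + 1) + 3^3 + 1 = 109; next = 108
base 3: 108 = 3^(3 + 1) + 3^3; at 4: 4^(4 + 1) + 4^4 = 1280; next = 1279

1171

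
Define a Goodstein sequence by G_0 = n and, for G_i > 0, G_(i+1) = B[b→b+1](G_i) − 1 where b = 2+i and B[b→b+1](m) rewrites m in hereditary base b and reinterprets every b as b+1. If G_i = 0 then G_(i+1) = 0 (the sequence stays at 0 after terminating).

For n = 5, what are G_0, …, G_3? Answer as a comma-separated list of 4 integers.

5, 27, 255, 467

G_0=5  [base 2] 2^2 + 1  →[2↦3]→  3^3 + 1 = 28  −1 ⇒ G_1=27
G_1=27  [base 3] 3^3  →[3↦4]→  4^4 = 256  −1 ⇒ G_2=255
G_2=255  [base 4] 3·4^3 + 3·4^2 + 3·4 + 3  →[4↦5]→  3·5^3 + 3·5^2 + 3·5 + 3 = 468  −1 ⇒ G_3=467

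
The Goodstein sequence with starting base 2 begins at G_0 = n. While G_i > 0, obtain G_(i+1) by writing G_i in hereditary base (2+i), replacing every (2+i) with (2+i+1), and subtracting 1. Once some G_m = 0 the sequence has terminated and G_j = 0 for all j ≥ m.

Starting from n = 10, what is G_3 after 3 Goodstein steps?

G_0=10  [base 2] 2^(2 + 1) + 2  →[2↦3]→  3^(3 + 1) + 3 = 84  −1 ⇒ G_1=83
G_1=83  [base 3] 3^(3 + 1) + 2  →[3↦4]→  4^(4 + 1) + 2 = 1026  −1 ⇒ G_2=1025
G_2=1025  [base 4] 4^(4 + 1) + 1  →[4↦5]→  5^(5 + 1) + 1 = 15626  −1 ⇒ G_3=15625
G_3=15625  [base 5] 5^(5 + 1)  →[5↦6]→  6^(6 + 1) = 279936  −1 ⇒ G_4=279935

15625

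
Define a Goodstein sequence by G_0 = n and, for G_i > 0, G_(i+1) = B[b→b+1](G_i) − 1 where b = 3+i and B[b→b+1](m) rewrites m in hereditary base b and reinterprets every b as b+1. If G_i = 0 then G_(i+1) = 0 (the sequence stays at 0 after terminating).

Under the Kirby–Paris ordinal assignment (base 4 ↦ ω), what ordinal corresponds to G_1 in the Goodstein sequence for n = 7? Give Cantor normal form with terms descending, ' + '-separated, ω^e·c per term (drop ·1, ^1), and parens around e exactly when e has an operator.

ω·2

G_0=7  [base 3] 2·3 + 1  →[3↦4]→  2·4 + 1 = 9  −1 ⇒ G_1=8
G_1=8  [base 4] 2·4  →[4↦5]→  2·5 = 10  −1 ⇒ G_2=9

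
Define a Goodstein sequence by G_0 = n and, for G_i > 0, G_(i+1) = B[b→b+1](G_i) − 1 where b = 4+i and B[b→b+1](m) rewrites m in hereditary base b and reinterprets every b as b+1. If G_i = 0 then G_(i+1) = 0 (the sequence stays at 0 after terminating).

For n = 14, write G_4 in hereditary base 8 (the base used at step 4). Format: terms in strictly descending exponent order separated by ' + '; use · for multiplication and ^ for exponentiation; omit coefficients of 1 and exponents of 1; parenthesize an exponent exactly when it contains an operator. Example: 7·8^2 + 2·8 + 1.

2·8 + 5

14 —HB4→ 3·4 + 2 —bump→ 3·5 + 2 = 17 —(−1)→ 16
16 —HB5→ 3·5 + 1 —bump→ 3·6 + 1 = 19 —(−1)→ 18
18 —HB6→ 3·6 —bump→ 3·7 = 21 —(−1)→ 20
20 —HB7→ 2·7 + 6 —bump→ 2·8 + 6 = 22 —(−1)→ 21
21 —HB8→ 2·8 + 5 —bump→ 2·9 + 5 = 23 —(−1)→ 22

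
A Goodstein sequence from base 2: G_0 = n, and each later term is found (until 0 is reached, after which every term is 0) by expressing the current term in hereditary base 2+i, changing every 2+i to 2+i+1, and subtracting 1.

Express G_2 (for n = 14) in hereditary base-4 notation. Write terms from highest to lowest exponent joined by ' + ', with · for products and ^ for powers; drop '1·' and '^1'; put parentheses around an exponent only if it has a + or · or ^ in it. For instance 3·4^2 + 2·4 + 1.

G_0 = 14. HB_2(14) = 2^(2 + 1) + 2^2 + 2. Bump = 111. G_1 = 110.
G_1 = 110. HB_3(110) = 3^(3 + 1) + 3^3 + 2. Bump = 1282. G_2 = 1281.
G_2 = 1281. HB_4(1281) = 4^(4 + 1) + 4^4 + 1. Bump = 18751. G_3 = 18750.

4^(4 + 1) + 4^4 + 1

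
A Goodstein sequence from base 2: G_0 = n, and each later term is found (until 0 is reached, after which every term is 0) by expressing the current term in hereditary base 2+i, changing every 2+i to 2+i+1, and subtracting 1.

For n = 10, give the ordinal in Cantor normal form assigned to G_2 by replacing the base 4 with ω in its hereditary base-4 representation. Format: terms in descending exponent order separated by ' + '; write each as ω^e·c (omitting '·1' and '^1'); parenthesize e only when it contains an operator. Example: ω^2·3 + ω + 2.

[0] 10 ≡ 2^(2 + 1) + 2 (base 2). Lift 3: 84. −1: 83.
[1] 83 ≡ 3^(3 + 1) + 2 (base 3). Lift 4: 1026. −1: 1025.

ω^(ω + 1) + 1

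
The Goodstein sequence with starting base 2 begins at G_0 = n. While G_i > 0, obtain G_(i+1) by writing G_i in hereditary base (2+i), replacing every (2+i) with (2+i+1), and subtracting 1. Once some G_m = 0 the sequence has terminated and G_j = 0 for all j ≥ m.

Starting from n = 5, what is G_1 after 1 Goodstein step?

27

[0] 5 ≡ 2^2 + 1 (base 2). Lift 3: 28. −1: 27.
[1] 27 ≡ 3^3 (base 3). Lift 4: 256. −1: 255.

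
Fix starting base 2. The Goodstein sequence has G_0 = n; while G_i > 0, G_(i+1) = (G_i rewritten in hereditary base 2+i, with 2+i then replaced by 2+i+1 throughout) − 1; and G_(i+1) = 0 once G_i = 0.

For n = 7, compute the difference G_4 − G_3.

43530

[0] 7 ≡ 2^2 + 2 + 1 (base 2). Lift 3: 31. −1: 30.
[1] 30 ≡ 3^3 + 3 (base 3). Lift 4: 260. −1: 259.
[2] 259 ≡ 4^4 + 3 (base 4). Lift 5: 3128. −1: 3127.
[3] 3127 ≡ 5^5 + 2 (base 5). Lift 6: 46658. −1: 46657.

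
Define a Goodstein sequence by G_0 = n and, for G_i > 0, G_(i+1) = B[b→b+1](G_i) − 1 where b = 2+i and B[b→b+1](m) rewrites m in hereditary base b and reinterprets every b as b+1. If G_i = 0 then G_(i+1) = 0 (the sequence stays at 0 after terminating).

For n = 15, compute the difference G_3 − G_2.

17469

G_0 = 15. HB_2(15) = 2^(2 + 1) + 2^2 + 2 + 1. Bump = 112. G_1 = 111.
G_1 = 111. HB_3(111) = 3^(3 + 1) + 3^3 + 3. Bump = 1284. G_2 = 1283.
G_2 = 1283. HB_4(1283) = 4^(4 + 1) + 4^4 + 3. Bump = 18753. G_3 = 18752.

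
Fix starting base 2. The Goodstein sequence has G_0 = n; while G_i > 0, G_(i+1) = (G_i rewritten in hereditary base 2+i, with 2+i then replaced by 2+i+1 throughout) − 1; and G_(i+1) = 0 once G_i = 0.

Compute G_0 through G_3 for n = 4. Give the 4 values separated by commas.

base 2: 4 = 2^2; at 3: 3^3 = 27; next = 26
base 3: 26 = 2·3^2 + 2·3 + 2; at 4: 2·4^2 + 2·4 + 2 = 42; next = 41
base 4: 41 = 2·4^2 + 2·4 + 1; at 5: 2·5^2 + 2·5 + 1 = 61; next = 60

4, 26, 41, 60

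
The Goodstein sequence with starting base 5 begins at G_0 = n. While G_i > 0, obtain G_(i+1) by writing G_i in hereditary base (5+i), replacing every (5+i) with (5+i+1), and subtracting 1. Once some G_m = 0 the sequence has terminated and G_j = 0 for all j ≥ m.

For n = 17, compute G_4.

base 5: 17 = 3·5 + 2; at 6: 3·6 + 2 = 20; next = 19
base 6: 19 = 3·6 + 1; at 7: 3·7 + 1 = 22; next = 21
base 7: 21 = 3·7; at 8: 3·8 = 24; next = 23
base 8: 23 = 2·8 + 7; at 9: 2·9 + 7 = 25; next = 24
base 9: 24 = 2·9 + 6; at 10: 2·10 + 6 = 26; next = 25

24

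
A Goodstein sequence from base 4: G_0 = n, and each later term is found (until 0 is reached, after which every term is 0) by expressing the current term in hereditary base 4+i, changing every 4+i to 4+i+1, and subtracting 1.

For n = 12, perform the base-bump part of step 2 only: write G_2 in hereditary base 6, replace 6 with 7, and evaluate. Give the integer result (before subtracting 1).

17

G_0=12  [base 4] 3·4  →[4↦5]→  3·5 = 15  −1 ⇒ G_1=14
G_1=14  [base 5] 2·5 + 4  →[5↦6]→  2·6 + 4 = 16  −1 ⇒ G_2=15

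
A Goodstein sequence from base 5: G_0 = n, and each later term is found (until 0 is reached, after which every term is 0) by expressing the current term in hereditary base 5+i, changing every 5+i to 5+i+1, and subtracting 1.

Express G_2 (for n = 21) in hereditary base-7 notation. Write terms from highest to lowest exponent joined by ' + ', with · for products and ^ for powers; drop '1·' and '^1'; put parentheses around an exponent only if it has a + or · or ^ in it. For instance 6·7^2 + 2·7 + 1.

3·7 + 6

[0] 21 ≡ 4·5 + 1 (base 5). Lift 6: 25. −1: 24.
[1] 24 ≡ 4·6 (base 6). Lift 7: 28. −1: 27.
[2] 27 ≡ 3·7 + 6 (base 7). Lift 8: 30. −1: 29.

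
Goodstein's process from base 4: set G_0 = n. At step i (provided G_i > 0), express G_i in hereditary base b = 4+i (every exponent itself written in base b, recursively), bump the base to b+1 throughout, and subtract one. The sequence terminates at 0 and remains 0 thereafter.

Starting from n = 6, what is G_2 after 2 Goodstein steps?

[0] 6 ≡ 4 + 2 (base 4). Lift 5: 7. −1: 6.
[1] 6 ≡ 5 + 1 (base 5). Lift 6: 7. −1: 6.
[2] 6 ≡ 6 (base 6). Lift 7: 7. −1: 6.

6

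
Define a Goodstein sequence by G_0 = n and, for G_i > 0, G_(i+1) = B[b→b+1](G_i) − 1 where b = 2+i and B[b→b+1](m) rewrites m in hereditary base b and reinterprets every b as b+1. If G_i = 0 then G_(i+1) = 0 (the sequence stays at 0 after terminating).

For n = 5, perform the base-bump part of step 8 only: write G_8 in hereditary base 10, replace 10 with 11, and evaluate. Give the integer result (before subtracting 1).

4383

5 —HB2→ 2^2 + 1 —bump→ 3^3 + 1 = 28 —(−1)→ 27
27 —HB3→ 3^3 —bump→ 4^4 = 256 —(−1)→ 255
255 —HB4→ 3·4^3 + 3·4^2 + 3·4 + 3 —bump→ 3·5^3 + 3·5^2 + 3·5 + 3 = 468 —(−1)→ 467
467 —HB5→ 3·5^3 + 3·5^2 + 3·5 + 2 —bump→ 3·6^3 + 3·6^2 + 3·6 + 2 = 776 —(−1)→ 775
775 —HB6→ 3·6^3 + 3·6^2 + 3·6 + 1 —bump→ 3·7^3 + 3·7^2 + 3·7 + 1 = 1198 —(−1)→ 1197
1197 —HB7→ 3·7^3 + 3·7^2 + 3·7 —bump→ 3·8^3 + 3·8^2 + 3·8 = 1752 —(−1)→ 1751
1751 —HB8→ 3·8^3 + 3·8^2 + 2·8 + 7 —bump→ 3·9^3 + 3·9^2 + 2·9 + 7 = 2455 —(−1)→ 2454
2454 —HB9→ 3·9^3 + 3·9^2 + 2·9 + 6 —bump→ 3·10^3 + 3·10^2 + 2·10 + 6 = 3326 —(−1)→ 3325
3325 —HB10→ 3·10^3 + 3·10^2 + 2·10 + 5 —bump→ 3·11^3 + 3·11^2 + 2·11 + 5 = 4383 —(−1)→ 4382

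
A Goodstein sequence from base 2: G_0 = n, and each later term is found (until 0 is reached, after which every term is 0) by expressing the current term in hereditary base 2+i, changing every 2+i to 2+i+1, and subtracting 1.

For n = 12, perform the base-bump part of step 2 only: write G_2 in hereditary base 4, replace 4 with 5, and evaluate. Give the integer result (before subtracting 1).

15686

G_0=12  [base 2] 2^(2 + 1) + 2^2  →[2↦3]→  3^(3 + 1) + 3^3 = 108  −1 ⇒ G_1=107
G_1=107  [base 3] 3^(3 + 1) + 2·3^2 + 2·3 + 2  →[3↦4]→  4^(4 + 1) + 2·4^2 + 2·4 + 2 = 1066  −1 ⇒ G_2=1065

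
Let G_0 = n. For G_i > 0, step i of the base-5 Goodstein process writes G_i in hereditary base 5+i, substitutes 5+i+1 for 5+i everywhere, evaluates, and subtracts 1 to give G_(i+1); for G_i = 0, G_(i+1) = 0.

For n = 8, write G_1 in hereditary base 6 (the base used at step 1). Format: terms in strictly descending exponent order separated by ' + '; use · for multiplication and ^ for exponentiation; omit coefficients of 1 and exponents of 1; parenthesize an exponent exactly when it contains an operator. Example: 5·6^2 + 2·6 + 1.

[0] 8 ≡ 5 + 3 (base 5). Lift 6: 9. −1: 8.
[1] 8 ≡ 6 + 2 (base 6). Lift 7: 9. −1: 8.

6 + 2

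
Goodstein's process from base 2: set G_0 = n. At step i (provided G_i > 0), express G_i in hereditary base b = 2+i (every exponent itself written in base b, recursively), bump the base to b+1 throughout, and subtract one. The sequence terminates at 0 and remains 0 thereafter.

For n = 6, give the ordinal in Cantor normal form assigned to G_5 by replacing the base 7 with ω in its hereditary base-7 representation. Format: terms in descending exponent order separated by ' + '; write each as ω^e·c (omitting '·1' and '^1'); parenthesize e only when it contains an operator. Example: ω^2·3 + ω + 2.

[0] 6 ≡ 2^2 + 2 (base 2). Lift 3: 30. −1: 29.
[1] 29 ≡ 3^3 + 2 (base 3). Lift 4: 258. −1: 257.
[2] 257 ≡ 4^4 + 1 (base 4). Lift 5: 3126. −1: 3125.
[3] 3125 ≡ 5^5 (base 5). Lift 6: 46656. −1: 46655.
[4] 46655 ≡ 5·6^5 + 5·6^4 + 5·6^3 + 5·6^2 + 5·6 + 5 (base 6). Lift 7: 98040. −1: 98039.

ω^5·5 + ω^4·5 + ω^3·5 + ω^2·5 + ω·5 + 4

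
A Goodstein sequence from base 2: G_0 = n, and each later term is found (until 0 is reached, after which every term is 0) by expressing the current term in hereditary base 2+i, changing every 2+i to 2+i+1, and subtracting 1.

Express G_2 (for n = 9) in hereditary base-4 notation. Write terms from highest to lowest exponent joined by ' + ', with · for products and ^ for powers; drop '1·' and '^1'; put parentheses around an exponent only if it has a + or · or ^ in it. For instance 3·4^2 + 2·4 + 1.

G_0=9  [base 2] 2^(2 + 1) + 1  →[2↦3]→  3^(3 + 1) + 1 = 82  −1 ⇒ G_1=81
G_1=81  [base 3] 3^(3 + 1)  →[3↦4]→  4^(4 + 1) = 1024  −1 ⇒ G_2=1023
G_2=1023  [base 4] 3·4^4 + 3·4^3 + 3·4^2 + 3·4 + 3  →[4↦5]→  3·5^5 + 3·5^3 + 3·5^2 + 3·5 + 3 = 9843  −1 ⇒ G_3=9842

3·4^4 + 3·4^3 + 3·4^2 + 3·4 + 3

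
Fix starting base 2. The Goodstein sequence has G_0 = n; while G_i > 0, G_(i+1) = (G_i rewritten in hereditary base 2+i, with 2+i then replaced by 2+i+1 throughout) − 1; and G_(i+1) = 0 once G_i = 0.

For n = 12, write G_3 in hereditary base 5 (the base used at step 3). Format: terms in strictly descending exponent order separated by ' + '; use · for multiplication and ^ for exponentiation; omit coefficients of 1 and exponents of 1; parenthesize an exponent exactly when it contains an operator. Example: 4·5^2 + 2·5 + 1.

5^(5 + 1) + 2·5^2 + 2·5

step 0: 12 = 2^(2 + 1) + 2^2; sub 3 for 2: 3^(3 + 1) + 3^3; = 108; G_1 = 108−1 = 107
step 1: 107 = 3^(3 + 1) + 2·3^2 + 2·3 + 2; sub 4 for 3: 4^(4 + 1) + 2·4^2 + 2·4 + 2; = 1066; G_2 = 1066−1 = 1065
step 2: 1065 = 4^(4 + 1) + 2·4^2 + 2·4 + 1; sub 5 for 4: 5^(5 + 1) + 2·5^2 + 2·5 + 1; = 15686; G_3 = 15686−1 = 15685
step 3: 15685 = 5^(5 + 1) + 2·5^2 + 2·5; sub 6 for 5: 6^(6 + 1) + 2·6^2 + 2·6; = 280020; G_4 = 280020−1 = 280019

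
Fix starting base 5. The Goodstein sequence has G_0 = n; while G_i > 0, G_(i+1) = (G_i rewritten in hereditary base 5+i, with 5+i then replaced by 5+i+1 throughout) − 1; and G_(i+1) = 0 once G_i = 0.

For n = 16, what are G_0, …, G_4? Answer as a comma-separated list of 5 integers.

i=0: 16 = 3·5 + 1 (b=5); 5→6: 3·6 + 1 = 19; 19−1 = 18
i=1: 18 = 3·6 (b=6); 6→7: 3·7 = 21; 21−1 = 20
i=2: 20 = 2·7 + 6 (b=7); 7→8: 2·8 + 6 = 22; 22−1 = 21
i=3: 21 = 2·8 + 5 (b=8); 8→9: 2·9 + 5 = 23; 23−1 = 22

16, 18, 20, 21, 22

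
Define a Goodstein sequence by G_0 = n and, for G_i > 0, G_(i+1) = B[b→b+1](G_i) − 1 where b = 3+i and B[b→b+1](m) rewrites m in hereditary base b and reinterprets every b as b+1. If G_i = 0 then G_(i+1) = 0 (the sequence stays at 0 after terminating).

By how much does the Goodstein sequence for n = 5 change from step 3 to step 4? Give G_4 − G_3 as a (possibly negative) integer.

step 0: 5 = 3 + 2; sub 4 for 3: 4 + 2; = 6; G_1 = 6−1 = 5
step 1: 5 = 4 + 1; sub 5 for 4: 5 + 1; = 6; G_2 = 6−1 = 5
step 2: 5 = 5; sub 6 for 5: 6; = 6; G_3 = 6−1 = 5
step 3: 5 = 5; sub 7 for 6: 5; = 5; G_4 = 5−1 = 4

-1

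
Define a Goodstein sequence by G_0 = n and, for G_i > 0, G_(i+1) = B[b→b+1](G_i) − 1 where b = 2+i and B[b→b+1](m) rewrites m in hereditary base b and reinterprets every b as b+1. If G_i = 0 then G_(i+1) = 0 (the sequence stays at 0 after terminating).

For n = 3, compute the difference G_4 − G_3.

-1

(0) 3|_2 = 2 + 1 ↦ 3 + 1|_3 = 4 ⇒ 3
(1) 3|_3 = 3 ↦ 4|_4 = 4 ⇒ 3
(2) 3|_4 = 3 ↦ 3|_5 = 3 ⇒ 2
(3) 2|_5 = 2 ↦ 2|_6 = 2 ⇒ 1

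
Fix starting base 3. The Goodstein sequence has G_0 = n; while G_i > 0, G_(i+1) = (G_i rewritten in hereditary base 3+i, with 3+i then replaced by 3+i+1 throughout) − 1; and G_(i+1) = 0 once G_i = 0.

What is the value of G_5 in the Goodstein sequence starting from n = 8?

step 0: 8 = 2·3 + 2; sub 4 for 3: 2·4 + 2; = 10; G_1 = 10−1 = 9
step 1: 9 = 2·4 + 1; sub 5 for 4: 2·5 + 1; = 11; G_2 = 11−1 = 10
step 2: 10 = 2·5; sub 6 for 5: 2·6; = 12; G_3 = 12−1 = 11
step 3: 11 = 6 + 5; sub 7 for 6: 7 + 5; = 12; G_4 = 12−1 = 11
step 4: 11 = 7 + 4; sub 8 for 7: 8 + 4; = 12; G_5 = 12−1 = 11
step 5: 11 = 8 + 3; sub 9 for 8: 9 + 3; = 12; G_6 = 12−1 = 11

11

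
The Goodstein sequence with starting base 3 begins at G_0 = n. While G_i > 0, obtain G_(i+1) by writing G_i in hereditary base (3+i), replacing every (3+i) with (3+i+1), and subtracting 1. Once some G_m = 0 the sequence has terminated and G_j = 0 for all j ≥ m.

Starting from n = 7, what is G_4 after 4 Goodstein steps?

9

base 3: 7 = 2·3 + 1; at 4: 2·4 + 1 = 9; next = 8
base 4: 8 = 2·4; at 5: 2·5 = 10; next = 9
base 5: 9 = 5 + 4; at 6: 6 + 4 = 10; next = 9
base 6: 9 = 6 + 3; at 7: 7 + 3 = 10; next = 9
base 7: 9 = 7 + 2; at 8: 8 + 2 = 10; next = 9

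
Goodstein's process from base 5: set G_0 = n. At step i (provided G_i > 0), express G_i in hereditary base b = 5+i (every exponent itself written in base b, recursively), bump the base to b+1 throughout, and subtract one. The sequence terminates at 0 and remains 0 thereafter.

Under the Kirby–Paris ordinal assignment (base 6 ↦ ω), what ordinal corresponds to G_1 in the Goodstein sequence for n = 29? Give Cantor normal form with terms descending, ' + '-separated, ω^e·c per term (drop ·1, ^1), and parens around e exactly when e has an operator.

[0] 29 ≡ 5^2 + 4 (base 5). Lift 6: 40. −1: 39.
[1] 39 ≡ 6^2 + 3 (base 6). Lift 7: 52. −1: 51.

ω^2 + 3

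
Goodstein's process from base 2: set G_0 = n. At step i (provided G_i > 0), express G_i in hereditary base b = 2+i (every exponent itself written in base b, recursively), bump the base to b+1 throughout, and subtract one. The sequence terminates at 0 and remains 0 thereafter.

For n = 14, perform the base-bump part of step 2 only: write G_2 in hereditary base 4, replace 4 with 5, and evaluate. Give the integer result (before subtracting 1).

18751

step 0: 14 = 2^(2 + 1) + 2^2 + 2; sub 3 for 2: 3^(3 + 1) + 3^3 + 3; = 111; G_1 = 111−1 = 110
step 1: 110 = 3^(3 + 1) + 3^3 + 2; sub 4 for 3: 4^(4 + 1) + 4^4 + 2; = 1282; G_2 = 1282−1 = 1281
step 2: 1281 = 4^(4 + 1) + 4^4 + 1; sub 5 for 4: 5^(5 + 1) + 5^5 + 1; = 18751; G_3 = 18751−1 = 18750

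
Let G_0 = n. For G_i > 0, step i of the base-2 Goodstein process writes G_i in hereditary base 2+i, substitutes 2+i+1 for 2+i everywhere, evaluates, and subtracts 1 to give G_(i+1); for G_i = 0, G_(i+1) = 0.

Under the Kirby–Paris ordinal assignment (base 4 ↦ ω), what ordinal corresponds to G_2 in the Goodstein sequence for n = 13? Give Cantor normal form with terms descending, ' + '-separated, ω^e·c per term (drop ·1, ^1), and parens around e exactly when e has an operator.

(0) 13|_2 = 2^(2 + 1) + 2^2 + 1 ↦ 3^(3 + 1) + 3^3 + 1|_3 = 109 ⇒ 108
(1) 108|_3 = 3^(3 + 1) + 3^3 ↦ 4^(4 + 1) + 4^4|_4 = 1280 ⇒ 1279

ω^(ω + 1) + ω^3·3 + ω^2·3 + ω·3 + 3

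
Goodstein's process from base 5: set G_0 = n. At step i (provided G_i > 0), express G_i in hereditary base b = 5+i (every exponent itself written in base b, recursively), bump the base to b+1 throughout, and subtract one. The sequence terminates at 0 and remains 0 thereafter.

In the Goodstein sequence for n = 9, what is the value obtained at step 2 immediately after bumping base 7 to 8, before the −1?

step 0: 9 = 5 + 4; sub 6 for 5: 6 + 4; = 10; G_1 = 10−1 = 9
step 1: 9 = 6 + 3; sub 7 for 6: 7 + 3; = 10; G_2 = 10−1 = 9

10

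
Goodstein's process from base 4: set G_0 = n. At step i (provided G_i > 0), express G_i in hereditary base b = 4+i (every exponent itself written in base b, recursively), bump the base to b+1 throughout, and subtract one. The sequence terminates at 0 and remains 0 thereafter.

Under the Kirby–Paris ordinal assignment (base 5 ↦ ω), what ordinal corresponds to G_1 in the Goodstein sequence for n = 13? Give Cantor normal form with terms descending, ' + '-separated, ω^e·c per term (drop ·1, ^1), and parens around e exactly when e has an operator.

ω·3

G_0 = 13. HB_4(13) = 3·4 + 1. Bump = 16. G_1 = 15.
G_1 = 15. HB_5(15) = 3·5. Bump = 18. G_2 = 17.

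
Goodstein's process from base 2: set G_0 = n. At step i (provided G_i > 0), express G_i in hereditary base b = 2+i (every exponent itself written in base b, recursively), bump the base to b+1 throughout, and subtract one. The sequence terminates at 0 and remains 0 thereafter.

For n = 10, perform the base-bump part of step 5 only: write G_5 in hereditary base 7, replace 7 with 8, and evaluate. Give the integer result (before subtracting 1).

84073324

[0] 10 ≡ 2^(2 + 1) + 2 (base 2). Lift 3: 84. −1: 83.
[1] 83 ≡ 3^(3 + 1) + 2 (base 3). Lift 4: 1026. −1: 1025.
[2] 1025 ≡ 4^(4 + 1) + 1 (base 4). Lift 5: 15626. −1: 15625.
[3] 15625 ≡ 5^(5 + 1) (base 5). Lift 6: 279936. −1: 279935.
[4] 279935 ≡ 5·6^6 + 5·6^5 + 5·6^4 + 5·6^3 + 5·6^2 + 5·6 + 5 (base 6). Lift 7: 4215755. −1: 4215754.
[5] 4215754 ≡ 5·7^7 + 5·7^5 + 5·7^4 + 5·7^3 + 5·7^2 + 5·7 + 4 (base 7). Lift 8: 84073324. −1: 84073323.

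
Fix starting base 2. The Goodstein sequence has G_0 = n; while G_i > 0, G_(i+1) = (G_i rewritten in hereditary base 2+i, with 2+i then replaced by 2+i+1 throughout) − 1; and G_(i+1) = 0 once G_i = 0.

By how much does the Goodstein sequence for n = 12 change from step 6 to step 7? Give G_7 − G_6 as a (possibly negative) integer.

G_0 = 12. HB_2(12) = 2^(2 + 1) + 2^2. Bump = 108. G_1 = 107.
G_1 = 107. HB_3(107) = 3^(3 + 1) + 2·3^2 + 2·3 + 2. Bump = 1066. G_2 = 1065.
G_2 = 1065. HB_4(1065) = 4^(4 + 1) + 2·4^2 + 2·4 + 1. Bump = 15686. G_3 = 15685.
G_3 = 15685. HB_5(15685) = 5^(5 + 1) + 2·5^2 + 2·5. Bump = 280020. G_4 = 280019.
G_4 = 280019. HB_6(280019) = 6^(6 + 1) + 2·6^2 + 6 + 5. Bump = 5764911. G_5 = 5764910.
G_5 = 5764910. HB_7(5764910) = 7^(7 + 1) + 2·7^2 + 7 + 4. Bump = 134217868. G_6 = 134217867.
G_6 = 134217867. HB_8(134217867) = 8^(8 + 1) + 2·8^2 + 8 + 3. Bump = 3486784575. G_7 = 3486784574.

3352566707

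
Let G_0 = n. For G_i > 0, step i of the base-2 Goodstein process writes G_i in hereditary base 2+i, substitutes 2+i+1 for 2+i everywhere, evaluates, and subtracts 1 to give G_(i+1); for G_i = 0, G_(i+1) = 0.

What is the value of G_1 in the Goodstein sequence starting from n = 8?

8 —HB2→ 2^(2 + 1) —bump→ 3^(3 + 1) = 81 —(−1)→ 80
80 —HB3→ 2·3^3 + 2·3^2 + 2·3 + 2 —bump→ 2·4^4 + 2·4^2 + 2·4 + 2 = 554 —(−1)→ 553

80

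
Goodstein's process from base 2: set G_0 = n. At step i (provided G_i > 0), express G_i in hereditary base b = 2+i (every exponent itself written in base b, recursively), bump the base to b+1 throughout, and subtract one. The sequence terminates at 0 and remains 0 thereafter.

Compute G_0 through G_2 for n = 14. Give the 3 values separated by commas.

i=0: 14 = 2^(2 + 1) + 2^2 + 2 (b=2); 2→3: 3^(3 + 1) + 3^3 + 3 = 111; 111−1 = 110
i=1: 110 = 3^(3 + 1) + 3^3 + 2 (b=3); 3→4: 4^(4 + 1) + 4^4 + 2 = 1282; 1282−1 = 1281

14, 110, 1281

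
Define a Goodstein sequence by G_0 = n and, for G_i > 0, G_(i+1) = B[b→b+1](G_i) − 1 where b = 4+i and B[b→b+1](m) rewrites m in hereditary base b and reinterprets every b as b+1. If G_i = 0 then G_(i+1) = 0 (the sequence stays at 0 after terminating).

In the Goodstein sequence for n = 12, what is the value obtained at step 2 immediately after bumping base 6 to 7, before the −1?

17

i=0: 12 = 3·4 (b=4); 4→5: 3·5 = 15; 15−1 = 14
i=1: 14 = 2·5 + 4 (b=5); 5→6: 2·6 + 4 = 16; 16−1 = 15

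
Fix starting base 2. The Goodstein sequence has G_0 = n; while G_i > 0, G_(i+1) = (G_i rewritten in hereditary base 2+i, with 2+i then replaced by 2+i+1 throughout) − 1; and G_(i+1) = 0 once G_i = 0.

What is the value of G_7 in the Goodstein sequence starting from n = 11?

2749609302

11 —HB2→ 2^(2 + 1) + 2 + 1 —bump→ 3^(3 + 1) + 3 + 1 = 85 —(−1)→ 84
84 —HB3→ 3^(3 + 1) + 3 —bump→ 4^(4 + 1) + 4 = 1028 —(−1)→ 1027
1027 —HB4→ 4^(4 + 1) + 3 —bump→ 5^(5 + 1) + 3 = 15628 —(−1)→ 15627
15627 —HB5→ 5^(5 + 1) + 2 —bump→ 6^(6 + 1) + 2 = 279938 —(−1)→ 279937
279937 —HB6→ 6^(6 + 1) + 1 —bump→ 7^(7 + 1) + 1 = 5764802 —(−1)→ 5764801
5764801 —HB7→ 7^(7 + 1) —bump→ 8^(8 + 1) = 134217728 —(−1)→ 134217727
134217727 —HB8→ 7·8^8 + 7·8^7 + 7·8^6 + 7·8^5 + 7·8^4 + 7·8^3 + 7·8^2 + 7·8 + 7 —bump→ 7·9^9 + 7·9^7 + 7·9^6 + 7·9^5 + 7·9^4 + 7·9^3 + 7·9^2 + 7·9 + 7 = 2749609303 —(−1)→ 2749609302
2749609302 —HB9→ 7·9^9 + 7·9^7 + 7·9^6 + 7·9^5 + 7·9^4 + 7·9^3 + 7·9^2 + 7·9 + 6 —bump→ 7·10^10 + 7·10^7 + 7·10^6 + 7·10^5 + 7·10^4 + 7·10^3 + 7·10^2 + 7·10 + 6 = 70077777776 —(−1)→ 70077777775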